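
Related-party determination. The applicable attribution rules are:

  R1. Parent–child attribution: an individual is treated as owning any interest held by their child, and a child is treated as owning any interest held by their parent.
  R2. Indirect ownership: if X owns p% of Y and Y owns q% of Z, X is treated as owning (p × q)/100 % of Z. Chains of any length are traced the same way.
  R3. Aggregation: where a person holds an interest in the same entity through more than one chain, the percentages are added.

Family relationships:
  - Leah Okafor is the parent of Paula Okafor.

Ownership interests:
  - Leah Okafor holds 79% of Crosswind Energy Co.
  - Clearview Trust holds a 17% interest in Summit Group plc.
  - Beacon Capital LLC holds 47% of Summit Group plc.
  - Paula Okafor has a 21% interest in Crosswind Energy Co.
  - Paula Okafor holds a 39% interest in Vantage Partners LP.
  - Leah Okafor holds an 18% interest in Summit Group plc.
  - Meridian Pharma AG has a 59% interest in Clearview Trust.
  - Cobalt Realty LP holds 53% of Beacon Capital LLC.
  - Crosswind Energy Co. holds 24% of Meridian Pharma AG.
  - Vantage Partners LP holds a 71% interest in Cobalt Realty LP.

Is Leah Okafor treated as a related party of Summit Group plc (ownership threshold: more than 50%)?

By parent–child attribution (R1), Leah Okafor is treated as also owning Paula Okafor's interest in Crosswind Energy Co, giving 79% + 21% = 100%.
By parent–child attribution (R1), Leah Okafor is treated as owning Paula Okafor's 39% interest in Vantage Partners LP.
Chain via Crosswind Energy Co. → Meridian Pharma AG → Clearview Trust (R2): 100% × 24% × 59% × 17% = 2.4072% of Summit Group plc.
Direct interest in Summit Group plc: 18%.
Chain via Vantage Partners LP → Cobalt Realty LP → Beacon Capital LLC (R2): 39% × 71% × 53% × 47% = 6.897579% of Summit Group plc.
Aggregating (R3): 2.4072% + 18% + 6.897579% = 27.304779%.
27.304779% does not exceed the 50% threshold, so Leah is not a related party to Summit Group plc.

No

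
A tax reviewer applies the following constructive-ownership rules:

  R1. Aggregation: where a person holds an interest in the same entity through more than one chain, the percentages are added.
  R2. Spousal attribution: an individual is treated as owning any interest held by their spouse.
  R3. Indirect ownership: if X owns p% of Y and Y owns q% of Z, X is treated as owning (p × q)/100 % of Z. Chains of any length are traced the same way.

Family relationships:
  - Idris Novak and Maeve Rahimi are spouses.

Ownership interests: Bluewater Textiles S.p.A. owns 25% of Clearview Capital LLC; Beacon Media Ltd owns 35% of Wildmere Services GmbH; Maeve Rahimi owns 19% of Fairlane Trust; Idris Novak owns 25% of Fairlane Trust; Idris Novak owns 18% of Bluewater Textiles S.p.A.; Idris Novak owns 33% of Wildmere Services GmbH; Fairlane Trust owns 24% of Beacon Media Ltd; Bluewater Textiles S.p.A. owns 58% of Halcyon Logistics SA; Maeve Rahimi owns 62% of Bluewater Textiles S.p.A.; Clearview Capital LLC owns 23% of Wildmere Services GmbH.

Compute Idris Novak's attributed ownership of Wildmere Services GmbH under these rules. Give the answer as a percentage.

By spousal attribution (R2), Idris Novak is treated as also owning Maeve Rahimi's interest in Fairlane Trust, giving 25% + 19% = 44%.
By spousal attribution (R2), Idris Novak is treated as also owning Maeve Rahimi's interest in Bluewater Textiles S.p.A, giving 18% + 62% = 80%.
Chain via Fairlane Trust → Beacon Media Ltd (R3): 44% × 24% × 35% = 3.696% of Wildmere Services GmbH.
Chain via Bluewater Textiles S.p.A. → Clearview Capital LLC (R3): 80% × 25% × 23% = 4.6% of Wildmere Services GmbH.
Direct interest in Wildmere Services GmbH: 33%.
Aggregating (R1): 3.696% + 4.6% + 33% = 41.296%.

41.296%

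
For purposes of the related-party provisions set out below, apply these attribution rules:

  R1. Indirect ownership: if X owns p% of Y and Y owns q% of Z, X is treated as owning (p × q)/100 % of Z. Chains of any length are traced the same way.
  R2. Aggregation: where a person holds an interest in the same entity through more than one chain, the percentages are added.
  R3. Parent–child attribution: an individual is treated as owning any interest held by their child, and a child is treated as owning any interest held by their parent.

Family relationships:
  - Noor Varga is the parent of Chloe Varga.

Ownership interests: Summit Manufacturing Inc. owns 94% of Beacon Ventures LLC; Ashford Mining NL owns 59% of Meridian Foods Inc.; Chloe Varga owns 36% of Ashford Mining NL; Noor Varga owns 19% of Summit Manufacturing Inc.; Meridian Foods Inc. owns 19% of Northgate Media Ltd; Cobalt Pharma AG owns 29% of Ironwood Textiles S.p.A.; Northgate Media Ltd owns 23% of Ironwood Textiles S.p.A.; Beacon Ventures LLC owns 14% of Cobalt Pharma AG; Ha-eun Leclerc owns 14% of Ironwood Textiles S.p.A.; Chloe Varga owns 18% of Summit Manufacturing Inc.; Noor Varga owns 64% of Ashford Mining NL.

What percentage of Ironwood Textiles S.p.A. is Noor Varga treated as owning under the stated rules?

By parent–child attribution (R3), Noor Varga is treated as also owning Chloe Varga's interest in Ashford Mining NL, giving 64% + 36% = 100%.
By parent–child attribution (R3), Noor Varga is treated as also owning Chloe Varga's interest in Summit Manufacturing Inc, giving 19% + 18% = 37%.
Chain via Ashford Mining NL → Meridian Foods Inc. → Northgate Media Ltd (R1): 100% × 59% × 19% × 23% = 2.5783% of Ironwood Textiles S.p.A.
Chain via Summit Manufacturing Inc. → Beacon Ventures LLC → Cobalt Pharma AG (R1): 37% × 94% × 14% × 29% = 1.412068% of Ironwood Textiles S.p.A.
Aggregating (R2): 2.5783% + 1.412068% = 3.990368%.

3.990368%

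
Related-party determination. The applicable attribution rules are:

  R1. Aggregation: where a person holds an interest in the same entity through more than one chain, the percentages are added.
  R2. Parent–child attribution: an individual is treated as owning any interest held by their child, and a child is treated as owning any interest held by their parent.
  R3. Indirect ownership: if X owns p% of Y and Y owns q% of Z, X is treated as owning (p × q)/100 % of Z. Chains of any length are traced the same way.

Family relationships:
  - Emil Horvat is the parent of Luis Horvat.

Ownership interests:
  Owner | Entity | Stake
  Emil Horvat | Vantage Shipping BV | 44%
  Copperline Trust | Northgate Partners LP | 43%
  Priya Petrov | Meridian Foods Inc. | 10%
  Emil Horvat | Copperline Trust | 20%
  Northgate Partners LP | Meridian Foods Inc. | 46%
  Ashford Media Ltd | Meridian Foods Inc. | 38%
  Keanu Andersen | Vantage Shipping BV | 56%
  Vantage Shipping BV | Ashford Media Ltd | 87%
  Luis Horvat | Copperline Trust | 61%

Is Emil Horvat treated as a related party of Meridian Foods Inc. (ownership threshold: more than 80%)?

By parent–child attribution (R2), Emil Horvat is treated as also owning Luis Horvat's interest in Copperline Trust, giving 20% + 61% = 81%.
Chain via Copperline Trust → Northgate Partners LP (R3): 81% × 43% × 46% = 16.0218% of Meridian Foods Inc.
Chain via Vantage Shipping BV → Ashford Media Ltd (R3): 44% × 87% × 38% = 14.5464% of Meridian Foods Inc.
Aggregating (R1): 16.0218% + 14.5464% = 30.5682%.
30.5682% does not exceed the 80% threshold, so Emil is not a related party to Meridian Foods Inc.

No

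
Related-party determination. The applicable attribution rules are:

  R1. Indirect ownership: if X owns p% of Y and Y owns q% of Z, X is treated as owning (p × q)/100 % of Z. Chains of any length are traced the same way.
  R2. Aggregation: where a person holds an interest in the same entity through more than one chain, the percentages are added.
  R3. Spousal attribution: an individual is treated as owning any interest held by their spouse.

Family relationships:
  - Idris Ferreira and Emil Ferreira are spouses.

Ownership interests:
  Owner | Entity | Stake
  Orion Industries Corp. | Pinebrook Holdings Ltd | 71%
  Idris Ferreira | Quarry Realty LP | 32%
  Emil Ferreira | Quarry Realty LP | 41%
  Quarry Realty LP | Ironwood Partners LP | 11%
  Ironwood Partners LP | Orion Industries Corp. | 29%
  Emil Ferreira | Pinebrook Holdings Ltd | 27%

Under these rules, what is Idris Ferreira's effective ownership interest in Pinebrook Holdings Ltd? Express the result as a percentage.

28.653377%

By spousal attribution (R3), Idris Ferreira is treated as also owning Emil Ferreira's interest in Quarry Realty LP, giving 32% + 41% = 73%.
By spousal attribution (R3), Idris Ferreira is treated as owning Emil Ferreira's 27% interest in Pinebrook Holdings Ltd.
Chain via Quarry Realty LP → Ironwood Partners LP → Orion Industries Corp. (R1): 73% × 11% × 29% × 71% = 1.653377% of Pinebrook Holdings Ltd.
Direct interest in Pinebrook Holdings Ltd: 27%.
Aggregating (R2): 1.653377% + 27% = 28.653377%.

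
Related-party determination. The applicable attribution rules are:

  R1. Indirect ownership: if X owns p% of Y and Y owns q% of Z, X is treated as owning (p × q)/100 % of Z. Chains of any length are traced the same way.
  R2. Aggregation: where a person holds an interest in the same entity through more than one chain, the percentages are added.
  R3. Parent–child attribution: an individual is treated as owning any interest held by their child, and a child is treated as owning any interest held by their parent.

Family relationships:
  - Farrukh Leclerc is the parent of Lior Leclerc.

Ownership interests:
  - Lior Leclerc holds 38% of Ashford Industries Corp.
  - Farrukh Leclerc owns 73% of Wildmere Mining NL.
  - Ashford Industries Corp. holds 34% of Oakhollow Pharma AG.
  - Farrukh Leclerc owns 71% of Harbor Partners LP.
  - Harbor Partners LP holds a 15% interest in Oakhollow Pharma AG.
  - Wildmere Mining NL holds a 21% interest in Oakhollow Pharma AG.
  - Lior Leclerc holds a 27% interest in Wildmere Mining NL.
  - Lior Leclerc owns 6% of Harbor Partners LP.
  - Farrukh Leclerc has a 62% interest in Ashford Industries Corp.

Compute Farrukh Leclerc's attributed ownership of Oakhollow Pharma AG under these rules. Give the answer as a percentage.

By parent–child attribution (R3), Farrukh Leclerc is treated as also owning Lior Leclerc's interest in Ashford Industries Corp, giving 62% + 38% = 100%.
By parent–child attribution (R3), Farrukh Leclerc is treated as also owning Lior Leclerc's interest in Harbor Partners LP, giving 71% + 6% = 77%.
By parent–child attribution (R3), Farrukh Leclerc is treated as also owning Lior Leclerc's interest in Wildmere Mining NL, giving 73% + 27% = 100%.
Chain via Ashford Industries Corp. (R1): 100% × 34% = 34% of Oakhollow Pharma AG.
Chain via Harbor Partners LP (R1): 77% × 15% = 11.55% of Oakhollow Pharma AG.
Chain via Wildmere Mining NL (R1): 100% × 21% = 21% of Oakhollow Pharma AG.
Aggregating (R2): 34% + 11.55% + 21% = 66.55%.

66.55%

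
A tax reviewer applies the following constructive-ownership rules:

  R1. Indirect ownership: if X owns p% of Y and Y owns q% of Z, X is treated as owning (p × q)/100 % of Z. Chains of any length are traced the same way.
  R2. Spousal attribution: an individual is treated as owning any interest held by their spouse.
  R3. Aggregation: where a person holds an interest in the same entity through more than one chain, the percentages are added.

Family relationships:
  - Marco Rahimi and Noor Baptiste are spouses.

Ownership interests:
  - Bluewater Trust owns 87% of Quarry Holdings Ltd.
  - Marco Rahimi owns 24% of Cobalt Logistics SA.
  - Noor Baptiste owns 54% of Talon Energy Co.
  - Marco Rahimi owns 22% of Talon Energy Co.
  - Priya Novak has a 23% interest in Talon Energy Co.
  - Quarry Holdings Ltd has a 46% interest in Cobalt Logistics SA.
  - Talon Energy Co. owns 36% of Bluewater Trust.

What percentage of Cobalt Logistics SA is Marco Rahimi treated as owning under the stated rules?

34.949472%

By spousal attribution (R2), Marco Rahimi is treated as also owning Noor Baptiste's interest in Talon Energy Co, giving 22% + 54% = 76%.
Chain via Talon Energy Co. → Bluewater Trust → Quarry Holdings Ltd (R1): 76% × 36% × 87% × 46% = 10.949472% of Cobalt Logistics SA.
Direct interest in Cobalt Logistics SA: 24%.
Aggregating (R3): 10.949472% + 24% = 34.949472%.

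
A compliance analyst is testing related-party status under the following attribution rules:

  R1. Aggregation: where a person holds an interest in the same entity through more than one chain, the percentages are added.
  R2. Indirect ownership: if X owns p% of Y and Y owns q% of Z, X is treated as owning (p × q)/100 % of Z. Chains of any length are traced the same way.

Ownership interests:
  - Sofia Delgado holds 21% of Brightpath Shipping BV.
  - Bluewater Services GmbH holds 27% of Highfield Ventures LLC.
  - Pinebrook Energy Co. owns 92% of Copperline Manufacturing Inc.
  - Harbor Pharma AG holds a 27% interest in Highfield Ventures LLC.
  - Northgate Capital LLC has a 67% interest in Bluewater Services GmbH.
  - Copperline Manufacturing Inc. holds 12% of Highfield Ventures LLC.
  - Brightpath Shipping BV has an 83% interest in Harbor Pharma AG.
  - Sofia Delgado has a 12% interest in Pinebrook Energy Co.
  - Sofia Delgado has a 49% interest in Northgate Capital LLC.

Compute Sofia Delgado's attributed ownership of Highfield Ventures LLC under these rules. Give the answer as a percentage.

Chain via Brightpath Shipping BV → Harbor Pharma AG (R2): 21% × 83% × 27% = 4.7061% of Highfield Ventures LLC.
Chain via Northgate Capital LLC → Bluewater Services GmbH (R2): 49% × 67% × 27% = 8.8641% of Highfield Ventures LLC.
Chain via Pinebrook Energy Co. → Copperline Manufacturing Inc. (R2): 12% × 92% × 12% = 1.3248% of Highfield Ventures LLC.
Aggregating (R1): 4.7061% + 8.8641% + 1.3248% = 14.895%.

14.895%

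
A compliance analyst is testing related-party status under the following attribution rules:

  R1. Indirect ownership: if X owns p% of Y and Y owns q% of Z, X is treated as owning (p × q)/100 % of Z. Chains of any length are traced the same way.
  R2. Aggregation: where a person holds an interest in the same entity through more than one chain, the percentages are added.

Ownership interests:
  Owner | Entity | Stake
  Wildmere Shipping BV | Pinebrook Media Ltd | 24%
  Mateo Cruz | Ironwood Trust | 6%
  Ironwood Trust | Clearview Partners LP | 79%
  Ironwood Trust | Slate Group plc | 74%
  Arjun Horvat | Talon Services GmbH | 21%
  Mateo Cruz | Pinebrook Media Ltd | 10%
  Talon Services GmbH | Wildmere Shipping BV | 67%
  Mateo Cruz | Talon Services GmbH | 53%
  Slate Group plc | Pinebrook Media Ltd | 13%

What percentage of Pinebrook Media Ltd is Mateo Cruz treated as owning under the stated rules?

Chain via Talon Services GmbH → Wildmere Shipping BV (R1): 53% × 67% × 24% = 8.5224% of Pinebrook Media Ltd.
Chain via Ironwood Trust → Slate Group plc (R1): 6% × 74% × 13% = 0.5772% of Pinebrook Media Ltd.
Direct interest in Pinebrook Media Ltd: 10%.
Aggregating (R2): 8.5224% + 0.5772% + 10% = 19.0996%.

19.0996%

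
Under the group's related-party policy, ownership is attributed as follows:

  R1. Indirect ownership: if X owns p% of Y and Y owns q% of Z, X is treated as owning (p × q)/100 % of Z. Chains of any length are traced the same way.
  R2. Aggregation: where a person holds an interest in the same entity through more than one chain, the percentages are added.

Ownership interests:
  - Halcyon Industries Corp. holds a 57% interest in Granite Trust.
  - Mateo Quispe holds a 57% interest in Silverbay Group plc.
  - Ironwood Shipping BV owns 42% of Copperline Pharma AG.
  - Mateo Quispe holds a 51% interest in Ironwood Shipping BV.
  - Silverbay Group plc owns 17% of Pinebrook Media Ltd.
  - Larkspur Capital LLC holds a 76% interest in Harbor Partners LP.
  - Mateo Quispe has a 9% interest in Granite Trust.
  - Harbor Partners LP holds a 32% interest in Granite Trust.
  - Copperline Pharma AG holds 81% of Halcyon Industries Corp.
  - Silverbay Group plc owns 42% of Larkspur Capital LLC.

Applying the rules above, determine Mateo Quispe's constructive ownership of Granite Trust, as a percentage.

Chain via Silverbay Group plc → Larkspur Capital LLC → Harbor Partners LP (R1): 57% × 42% × 76% × 32% = 5.822208% of Granite Trust.
Chain via Ironwood Shipping BV → Copperline Pharma AG → Halcyon Industries Corp. (R1): 51% × 42% × 81% × 57% = 9.889614% of Granite Trust.
Direct interest in Granite Trust: 9%.
Aggregating (R2): 5.822208% + 9.889614% + 9% = 24.711822%.

24.711822%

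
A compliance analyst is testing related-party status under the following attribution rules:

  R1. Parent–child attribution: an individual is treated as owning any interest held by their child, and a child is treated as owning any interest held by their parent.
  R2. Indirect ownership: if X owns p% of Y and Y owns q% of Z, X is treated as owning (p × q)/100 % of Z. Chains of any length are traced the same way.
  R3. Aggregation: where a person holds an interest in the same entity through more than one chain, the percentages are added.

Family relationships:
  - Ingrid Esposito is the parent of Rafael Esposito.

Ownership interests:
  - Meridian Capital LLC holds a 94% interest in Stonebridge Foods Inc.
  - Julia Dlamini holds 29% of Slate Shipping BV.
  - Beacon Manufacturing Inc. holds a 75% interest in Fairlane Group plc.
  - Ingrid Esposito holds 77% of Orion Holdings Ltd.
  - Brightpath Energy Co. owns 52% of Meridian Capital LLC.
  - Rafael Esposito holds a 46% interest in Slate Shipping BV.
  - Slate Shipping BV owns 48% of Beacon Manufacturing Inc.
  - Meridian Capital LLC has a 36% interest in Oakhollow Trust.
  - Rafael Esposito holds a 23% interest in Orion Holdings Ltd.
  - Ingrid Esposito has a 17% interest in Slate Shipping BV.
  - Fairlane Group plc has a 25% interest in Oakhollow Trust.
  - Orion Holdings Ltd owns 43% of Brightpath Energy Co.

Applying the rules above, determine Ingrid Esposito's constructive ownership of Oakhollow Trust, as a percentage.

By parent–child attribution (R1), Ingrid Esposito is treated as also owning Rafael Esposito's interest in Orion Holdings Ltd, giving 77% + 23% = 100%.
By parent–child attribution (R1), Ingrid Esposito is treated as also owning Rafael Esposito's interest in Slate Shipping BV, giving 17% + 46% = 63%.
Chain via Orion Holdings Ltd → Brightpath Energy Co. → Meridian Capital LLC (R2): 100% × 43% × 52% × 36% = 8.0496% of Oakhollow Trust.
Chain via Slate Shipping BV → Beacon Manufacturing Inc. → Fairlane Group plc (R2): 63% × 48% × 75% × 25% = 5.67% of Oakhollow Trust.
Aggregating (R3): 8.0496% + 5.67% = 13.7196%.

13.7196%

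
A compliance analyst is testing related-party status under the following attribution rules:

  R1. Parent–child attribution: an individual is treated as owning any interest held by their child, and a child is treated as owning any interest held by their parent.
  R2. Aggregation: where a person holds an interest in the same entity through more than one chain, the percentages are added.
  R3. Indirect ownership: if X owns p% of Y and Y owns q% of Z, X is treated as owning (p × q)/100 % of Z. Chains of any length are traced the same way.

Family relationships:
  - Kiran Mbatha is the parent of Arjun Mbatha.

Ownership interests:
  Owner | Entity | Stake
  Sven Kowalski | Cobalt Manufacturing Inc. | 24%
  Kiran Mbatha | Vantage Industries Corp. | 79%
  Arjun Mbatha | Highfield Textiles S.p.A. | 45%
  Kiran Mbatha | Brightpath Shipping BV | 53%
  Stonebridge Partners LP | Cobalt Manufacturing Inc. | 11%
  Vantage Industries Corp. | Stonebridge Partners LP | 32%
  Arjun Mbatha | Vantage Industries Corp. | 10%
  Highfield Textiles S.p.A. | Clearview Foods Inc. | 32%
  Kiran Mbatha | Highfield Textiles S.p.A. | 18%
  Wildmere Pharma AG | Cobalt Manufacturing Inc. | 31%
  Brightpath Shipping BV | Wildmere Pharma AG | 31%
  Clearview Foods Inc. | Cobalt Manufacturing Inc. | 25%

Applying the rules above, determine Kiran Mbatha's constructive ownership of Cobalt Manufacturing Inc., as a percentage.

13.2661%

By parent–child attribution (R1), Kiran Mbatha is treated as also owning Arjun Mbatha's interest in Vantage Industries Corp, giving 79% + 10% = 89%.
By parent–child attribution (R1), Kiran Mbatha is treated as also owning Arjun Mbatha's interest in Highfield Textiles S.p.A, giving 18% + 45% = 63%.
Chain via Vantage Industries Corp. → Stonebridge Partners LP (R3): 89% × 32% × 11% = 3.1328% of Cobalt Manufacturing Inc.
Chain via Brightpath Shipping BV → Wildmere Pharma AG (R3): 53% × 31% × 31% = 5.0933% of Cobalt Manufacturing Inc.
Chain via Highfield Textiles S.p.A. → Clearview Foods Inc. (R3): 63% × 32% × 25% = 5.04% of Cobalt Manufacturing Inc.
Aggregating (R2): 3.1328% + 5.0933% + 5.04% = 13.2661%.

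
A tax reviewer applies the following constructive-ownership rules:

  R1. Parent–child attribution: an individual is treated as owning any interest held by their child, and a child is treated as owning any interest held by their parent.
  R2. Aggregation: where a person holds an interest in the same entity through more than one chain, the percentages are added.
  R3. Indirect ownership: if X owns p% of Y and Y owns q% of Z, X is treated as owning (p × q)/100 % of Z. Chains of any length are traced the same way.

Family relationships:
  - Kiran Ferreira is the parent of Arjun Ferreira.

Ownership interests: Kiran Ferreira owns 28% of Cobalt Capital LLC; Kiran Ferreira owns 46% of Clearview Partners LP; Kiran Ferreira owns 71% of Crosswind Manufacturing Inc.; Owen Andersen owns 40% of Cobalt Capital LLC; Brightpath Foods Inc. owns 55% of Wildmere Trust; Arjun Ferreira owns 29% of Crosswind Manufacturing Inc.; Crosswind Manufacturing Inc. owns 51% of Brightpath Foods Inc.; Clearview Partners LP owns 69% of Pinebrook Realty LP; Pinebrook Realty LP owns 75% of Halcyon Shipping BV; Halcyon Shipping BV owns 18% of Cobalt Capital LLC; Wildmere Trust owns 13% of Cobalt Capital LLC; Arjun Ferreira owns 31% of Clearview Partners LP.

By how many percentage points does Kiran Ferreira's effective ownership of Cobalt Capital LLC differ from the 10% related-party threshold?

28.81905

By parent–child attribution (R1), Kiran Ferreira is treated as also owning Arjun Ferreira's interest in Clearview Partners LP, giving 46% + 31% = 77%.
By parent–child attribution (R1), Kiran Ferreira is treated as also owning Arjun Ferreira's interest in Crosswind Manufacturing Inc, giving 71% + 29% = 100%.
Chain via Clearview Partners LP → Pinebrook Realty LP → Halcyon Shipping BV (R3): 77% × 69% × 75% × 18% = 7.17255% of Cobalt Capital LLC.
Chain via Crosswind Manufacturing Inc. → Brightpath Foods Inc. → Wildmere Trust (R3): 100% × 51% × 55% × 13% = 3.6465% of Cobalt Capital LLC.
Direct interest in Cobalt Capital LLC: 28%.
Aggregating (R2): 7.17255% + 3.6465% + 28% = 38.81905%.
38.81905% exceeds the 10% threshold by 28.81905 percentage points.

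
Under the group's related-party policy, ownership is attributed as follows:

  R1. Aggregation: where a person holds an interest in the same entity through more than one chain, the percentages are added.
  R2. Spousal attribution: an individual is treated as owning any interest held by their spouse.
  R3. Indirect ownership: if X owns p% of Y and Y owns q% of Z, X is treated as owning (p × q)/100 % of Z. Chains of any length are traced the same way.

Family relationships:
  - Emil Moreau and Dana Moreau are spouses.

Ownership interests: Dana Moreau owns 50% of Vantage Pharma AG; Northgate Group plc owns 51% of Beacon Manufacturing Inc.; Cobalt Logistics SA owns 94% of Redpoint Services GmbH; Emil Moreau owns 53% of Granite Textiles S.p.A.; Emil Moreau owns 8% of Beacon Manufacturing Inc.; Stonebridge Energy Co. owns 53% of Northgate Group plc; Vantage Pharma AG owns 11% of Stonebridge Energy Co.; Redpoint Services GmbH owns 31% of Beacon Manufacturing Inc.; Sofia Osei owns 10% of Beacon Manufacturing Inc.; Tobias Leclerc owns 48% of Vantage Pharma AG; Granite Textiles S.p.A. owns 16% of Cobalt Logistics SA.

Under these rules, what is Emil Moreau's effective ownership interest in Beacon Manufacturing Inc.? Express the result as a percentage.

11.957722%

By spousal attribution (R2), Emil Moreau is treated as owning Dana Moreau's 50% interest in Vantage Pharma AG.
Chain via Granite Textiles S.p.A. → Cobalt Logistics SA → Redpoint Services GmbH (R3): 53% × 16% × 94% × 31% = 2.471072% of Beacon Manufacturing Inc.
Direct interest in Beacon Manufacturing Inc: 8%.
Chain via Vantage Pharma AG → Stonebridge Energy Co. → Northgate Group plc (R3): 50% × 11% × 53% × 51% = 1.48665% of Beacon Manufacturing Inc.
Aggregating (R1): 2.471072% + 8% + 1.48665% = 11.957722%.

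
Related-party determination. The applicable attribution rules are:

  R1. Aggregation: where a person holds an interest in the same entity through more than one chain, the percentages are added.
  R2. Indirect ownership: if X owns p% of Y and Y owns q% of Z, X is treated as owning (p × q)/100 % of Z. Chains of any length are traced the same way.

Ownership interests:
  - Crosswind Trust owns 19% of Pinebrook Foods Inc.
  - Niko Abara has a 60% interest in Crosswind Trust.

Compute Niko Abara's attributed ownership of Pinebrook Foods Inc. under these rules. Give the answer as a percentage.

11.4%

Chain via Crosswind Trust (R2): 60% × 19% = 11.4% of Pinebrook Foods Inc.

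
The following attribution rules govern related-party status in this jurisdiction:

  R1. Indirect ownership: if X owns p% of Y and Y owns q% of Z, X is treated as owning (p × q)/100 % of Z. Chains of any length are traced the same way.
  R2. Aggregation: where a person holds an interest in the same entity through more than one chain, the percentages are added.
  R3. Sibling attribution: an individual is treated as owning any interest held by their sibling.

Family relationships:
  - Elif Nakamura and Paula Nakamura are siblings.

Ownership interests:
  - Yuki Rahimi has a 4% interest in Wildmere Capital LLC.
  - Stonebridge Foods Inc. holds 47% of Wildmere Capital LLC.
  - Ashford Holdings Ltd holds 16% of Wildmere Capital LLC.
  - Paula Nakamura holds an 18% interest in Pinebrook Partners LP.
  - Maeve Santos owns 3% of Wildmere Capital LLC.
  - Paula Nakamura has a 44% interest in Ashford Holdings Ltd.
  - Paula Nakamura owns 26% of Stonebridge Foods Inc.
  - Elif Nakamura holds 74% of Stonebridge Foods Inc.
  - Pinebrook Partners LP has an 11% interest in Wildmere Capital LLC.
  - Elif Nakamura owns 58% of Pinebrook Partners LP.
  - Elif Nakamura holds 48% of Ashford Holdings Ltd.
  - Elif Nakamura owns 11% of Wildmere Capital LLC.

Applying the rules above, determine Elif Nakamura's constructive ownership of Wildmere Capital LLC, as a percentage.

By sibling attribution (R3), Elif Nakamura is treated as also owning Paula Nakamura's interest in Pinebrook Partners LP, giving 58% + 18% = 76%.
By sibling attribution (R3), Elif Nakamura is treated as also owning Paula Nakamura's interest in Ashford Holdings Ltd, giving 48% + 44% = 92%.
By sibling attribution (R3), Elif Nakamura is treated as also owning Paula Nakamura's interest in Stonebridge Foods Inc, giving 74% + 26% = 100%.
Chain via Pinebrook Partners LP (R1): 76% × 11% = 8.36% of Wildmere Capital LLC.
Chain via Ashford Holdings Ltd (R1): 92% × 16% = 14.72% of Wildmere Capital LLC.
Chain via Stonebridge Foods Inc. (R1): 100% × 47% = 47% of Wildmere Capital LLC.
Direct interest in Wildmere Capital LLC: 11%.
Aggregating (R2): 8.36% + 14.72% + 47% + 11% = 81.08%.

81.08%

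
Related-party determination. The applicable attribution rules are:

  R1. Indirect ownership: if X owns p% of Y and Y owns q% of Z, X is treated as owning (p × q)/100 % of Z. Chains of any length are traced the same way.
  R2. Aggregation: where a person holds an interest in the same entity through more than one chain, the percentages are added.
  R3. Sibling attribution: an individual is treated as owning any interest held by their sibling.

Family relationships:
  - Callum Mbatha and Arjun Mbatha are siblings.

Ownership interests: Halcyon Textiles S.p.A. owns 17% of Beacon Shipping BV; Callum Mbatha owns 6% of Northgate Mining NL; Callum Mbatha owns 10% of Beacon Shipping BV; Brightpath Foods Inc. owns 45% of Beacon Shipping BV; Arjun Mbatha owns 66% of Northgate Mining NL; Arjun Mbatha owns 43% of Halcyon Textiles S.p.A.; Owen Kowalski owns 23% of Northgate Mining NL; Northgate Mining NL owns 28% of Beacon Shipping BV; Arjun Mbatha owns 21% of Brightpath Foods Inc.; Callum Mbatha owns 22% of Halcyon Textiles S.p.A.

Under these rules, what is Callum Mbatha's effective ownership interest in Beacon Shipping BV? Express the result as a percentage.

By sibling attribution (R3), Callum Mbatha is treated as also owning Arjun Mbatha's interest in Northgate Mining NL, giving 6% + 66% = 72%.
By sibling attribution (R3), Callum Mbatha is treated as also owning Arjun Mbatha's interest in Halcyon Textiles S.p.A, giving 22% + 43% = 65%.
By sibling attribution (R3), Callum Mbatha is treated as owning Arjun Mbatha's 21% interest in Brightpath Foods Inc.
Chain via Northgate Mining NL (R1): 72% × 28% = 20.16% of Beacon Shipping BV.
Chain via Halcyon Textiles S.p.A. (R1): 65% × 17% = 11.05% of Beacon Shipping BV.
Direct interest in Beacon Shipping BV: 10%.
Chain via Brightpath Foods Inc. (R1): 21% × 45% = 9.45% of Beacon Shipping BV.
Aggregating (R2): 20.16% + 11.05% + 10% + 9.45% = 50.66%.

50.66%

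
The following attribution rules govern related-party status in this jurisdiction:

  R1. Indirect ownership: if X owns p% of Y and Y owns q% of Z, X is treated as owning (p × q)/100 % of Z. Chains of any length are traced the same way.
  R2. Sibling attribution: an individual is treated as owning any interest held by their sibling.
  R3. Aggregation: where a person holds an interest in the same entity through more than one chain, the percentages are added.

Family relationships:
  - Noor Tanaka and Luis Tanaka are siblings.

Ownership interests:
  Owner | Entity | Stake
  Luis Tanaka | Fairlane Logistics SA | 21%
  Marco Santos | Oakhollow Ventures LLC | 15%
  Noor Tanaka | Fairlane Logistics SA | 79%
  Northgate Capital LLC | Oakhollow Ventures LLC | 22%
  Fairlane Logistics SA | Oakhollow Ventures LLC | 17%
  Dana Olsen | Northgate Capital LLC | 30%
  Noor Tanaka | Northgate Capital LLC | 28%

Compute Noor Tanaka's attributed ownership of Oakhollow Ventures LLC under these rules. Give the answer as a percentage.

By sibling attribution (R2), Noor Tanaka is treated as also owning Luis Tanaka's interest in Fairlane Logistics SA, giving 79% + 21% = 100%.
Chain via Fairlane Logistics SA (R1): 100% × 17% = 17% of Oakhollow Ventures LLC.
Chain via Northgate Capital LLC (R1): 28% × 22% = 6.16% of Oakhollow Ventures LLC.
Aggregating (R3): 17% + 6.16% = 23.16%.

23.16%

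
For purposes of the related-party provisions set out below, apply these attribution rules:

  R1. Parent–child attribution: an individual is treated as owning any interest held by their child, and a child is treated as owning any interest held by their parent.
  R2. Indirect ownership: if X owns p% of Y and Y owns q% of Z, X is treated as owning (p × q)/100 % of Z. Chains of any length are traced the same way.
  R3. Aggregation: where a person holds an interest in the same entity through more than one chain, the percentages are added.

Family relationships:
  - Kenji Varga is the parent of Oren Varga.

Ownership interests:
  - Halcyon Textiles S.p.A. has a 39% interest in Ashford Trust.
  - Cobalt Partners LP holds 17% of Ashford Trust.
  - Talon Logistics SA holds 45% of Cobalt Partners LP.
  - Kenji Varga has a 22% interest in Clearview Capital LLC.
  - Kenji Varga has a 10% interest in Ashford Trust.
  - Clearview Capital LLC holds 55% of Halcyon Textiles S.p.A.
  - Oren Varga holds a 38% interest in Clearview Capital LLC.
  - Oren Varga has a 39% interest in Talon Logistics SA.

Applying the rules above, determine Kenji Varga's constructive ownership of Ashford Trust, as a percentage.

By parent–child attribution (R1), Kenji Varga is treated as also owning Oren Varga's interest in Clearview Capital LLC, giving 22% + 38% = 60%.
By parent–child attribution (R1), Kenji Varga is treated as owning Oren Varga's 39% interest in Talon Logistics SA.
Chain via Clearview Capital LLC → Halcyon Textiles S.p.A. (R2): 60% × 55% × 39% = 12.87% of Ashford Trust.
Direct interest in Ashford Trust: 10%.
Chain via Talon Logistics SA → Cobalt Partners LP (R2): 39% × 45% × 17% = 2.9835% of Ashford Trust.
Aggregating (R3): 12.87% + 10% + 2.9835% = 25.8535%.

25.8535%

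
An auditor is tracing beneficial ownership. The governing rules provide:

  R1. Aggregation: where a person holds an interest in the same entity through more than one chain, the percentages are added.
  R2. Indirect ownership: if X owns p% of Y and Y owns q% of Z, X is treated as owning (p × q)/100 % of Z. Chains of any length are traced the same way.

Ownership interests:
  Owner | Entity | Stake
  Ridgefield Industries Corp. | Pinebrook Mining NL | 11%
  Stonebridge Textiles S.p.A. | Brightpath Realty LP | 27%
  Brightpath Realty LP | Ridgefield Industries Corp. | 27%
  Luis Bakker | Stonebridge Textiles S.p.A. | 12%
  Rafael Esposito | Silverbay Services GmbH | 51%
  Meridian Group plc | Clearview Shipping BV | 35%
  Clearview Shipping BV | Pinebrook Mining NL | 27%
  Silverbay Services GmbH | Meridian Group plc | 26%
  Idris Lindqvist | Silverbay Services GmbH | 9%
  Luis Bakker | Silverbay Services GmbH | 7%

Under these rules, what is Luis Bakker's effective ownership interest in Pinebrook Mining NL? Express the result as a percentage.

0.268218%

Chain via Silverbay Services GmbH → Meridian Group plc → Clearview Shipping BV (R2): 7% × 26% × 35% × 27% = 0.17199% of Pinebrook Mining NL.
Chain via Stonebridge Textiles S.p.A. → Brightpath Realty LP → Ridgefield Industries Corp. (R2): 12% × 27% × 27% × 11% = 0.096228% of Pinebrook Mining NL.
Aggregating (R1): 0.17199% + 0.096228% = 0.268218%.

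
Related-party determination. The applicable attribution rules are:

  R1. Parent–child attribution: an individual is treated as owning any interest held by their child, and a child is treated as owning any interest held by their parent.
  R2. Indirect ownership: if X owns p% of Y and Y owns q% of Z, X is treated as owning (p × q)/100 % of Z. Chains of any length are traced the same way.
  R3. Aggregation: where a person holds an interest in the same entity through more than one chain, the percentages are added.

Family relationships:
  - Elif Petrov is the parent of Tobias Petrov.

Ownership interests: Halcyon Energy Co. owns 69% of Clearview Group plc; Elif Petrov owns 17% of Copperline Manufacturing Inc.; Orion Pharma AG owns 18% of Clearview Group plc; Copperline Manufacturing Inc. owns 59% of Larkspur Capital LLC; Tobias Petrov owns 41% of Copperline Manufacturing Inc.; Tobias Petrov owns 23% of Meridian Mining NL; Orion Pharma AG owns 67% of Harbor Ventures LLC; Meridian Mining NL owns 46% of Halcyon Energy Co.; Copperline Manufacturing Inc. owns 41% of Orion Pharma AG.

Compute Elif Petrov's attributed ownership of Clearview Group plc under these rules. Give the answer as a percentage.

By parent–child attribution (R1), Elif Petrov is treated as also owning Tobias Petrov's interest in Copperline Manufacturing Inc, giving 17% + 41% = 58%.
By parent–child attribution (R1), Elif Petrov is treated as owning Tobias Petrov's 23% interest in Meridian Mining NL.
Chain via Copperline Manufacturing Inc. → Orion Pharma AG (R2): 58% × 41% × 18% = 4.2804% of Clearview Group plc.
Chain via Meridian Mining NL → Halcyon Energy Co. (R2): 23% × 46% × 69% = 7.3002% of Clearview Group plc.
Aggregating (R3): 4.2804% + 7.3002% = 11.5806%.

11.5806%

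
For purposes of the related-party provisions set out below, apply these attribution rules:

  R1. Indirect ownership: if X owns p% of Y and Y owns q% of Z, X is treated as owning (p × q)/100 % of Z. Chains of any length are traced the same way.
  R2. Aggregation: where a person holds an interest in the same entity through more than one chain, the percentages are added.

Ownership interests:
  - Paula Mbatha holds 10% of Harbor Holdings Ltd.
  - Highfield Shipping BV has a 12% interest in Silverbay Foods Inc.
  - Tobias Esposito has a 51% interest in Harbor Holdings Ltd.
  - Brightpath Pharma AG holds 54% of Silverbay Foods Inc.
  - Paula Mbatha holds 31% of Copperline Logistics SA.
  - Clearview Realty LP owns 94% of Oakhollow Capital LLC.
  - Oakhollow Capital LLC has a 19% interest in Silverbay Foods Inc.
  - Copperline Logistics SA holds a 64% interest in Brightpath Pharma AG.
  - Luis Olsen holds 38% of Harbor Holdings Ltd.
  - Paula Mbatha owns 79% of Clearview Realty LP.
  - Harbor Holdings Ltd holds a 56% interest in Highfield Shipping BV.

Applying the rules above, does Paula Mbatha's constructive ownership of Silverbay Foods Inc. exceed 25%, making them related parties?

Chain via Clearview Realty LP → Oakhollow Capital LLC (R1): 79% × 94% × 19% = 14.1094% of Silverbay Foods Inc.
Chain via Copperline Logistics SA → Brightpath Pharma AG (R1): 31% × 64% × 54% = 10.7136% of Silverbay Foods Inc.
Chain via Harbor Holdings Ltd → Highfield Shipping BV (R1): 10% × 56% × 12% = 0.672% of Silverbay Foods Inc.
Aggregating (R2): 14.1094% + 10.7136% + 0.672% = 25.495%.
25.495% exceeds the 25% threshold, so Paula is a related party to Silverbay Foods Inc.

Yes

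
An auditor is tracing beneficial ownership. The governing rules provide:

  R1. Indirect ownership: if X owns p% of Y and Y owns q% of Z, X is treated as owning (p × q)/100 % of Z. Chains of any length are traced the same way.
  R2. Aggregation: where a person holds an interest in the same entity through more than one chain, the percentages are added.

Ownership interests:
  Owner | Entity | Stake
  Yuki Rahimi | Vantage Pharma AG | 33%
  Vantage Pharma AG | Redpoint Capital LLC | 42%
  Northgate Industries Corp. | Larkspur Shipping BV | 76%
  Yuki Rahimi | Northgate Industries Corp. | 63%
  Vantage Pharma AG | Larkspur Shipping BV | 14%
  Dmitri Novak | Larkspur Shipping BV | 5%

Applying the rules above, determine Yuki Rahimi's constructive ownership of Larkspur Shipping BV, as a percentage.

Chain via Vantage Pharma AG (R1): 33% × 14% = 4.62% of Larkspur Shipping BV.
Chain via Northgate Industries Corp. (R1): 63% × 76% = 47.88% of Larkspur Shipping BV.
Aggregating (R2): 4.62% + 47.88% = 52.5%.

52.5%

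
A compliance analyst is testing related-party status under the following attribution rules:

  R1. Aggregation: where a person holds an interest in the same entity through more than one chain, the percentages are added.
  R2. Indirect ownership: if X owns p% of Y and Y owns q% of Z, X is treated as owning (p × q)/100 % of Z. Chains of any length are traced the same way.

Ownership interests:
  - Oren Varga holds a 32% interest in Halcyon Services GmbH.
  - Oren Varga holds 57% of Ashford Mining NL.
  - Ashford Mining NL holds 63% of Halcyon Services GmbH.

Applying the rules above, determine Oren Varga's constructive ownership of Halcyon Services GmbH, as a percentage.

67.91%

Chain via Ashford Mining NL (R2): 57% × 63% = 35.91% of Halcyon Services GmbH.
Direct interest in Halcyon Services GmbH: 32%.
Aggregating (R1): 35.91% + 32% = 67.91%.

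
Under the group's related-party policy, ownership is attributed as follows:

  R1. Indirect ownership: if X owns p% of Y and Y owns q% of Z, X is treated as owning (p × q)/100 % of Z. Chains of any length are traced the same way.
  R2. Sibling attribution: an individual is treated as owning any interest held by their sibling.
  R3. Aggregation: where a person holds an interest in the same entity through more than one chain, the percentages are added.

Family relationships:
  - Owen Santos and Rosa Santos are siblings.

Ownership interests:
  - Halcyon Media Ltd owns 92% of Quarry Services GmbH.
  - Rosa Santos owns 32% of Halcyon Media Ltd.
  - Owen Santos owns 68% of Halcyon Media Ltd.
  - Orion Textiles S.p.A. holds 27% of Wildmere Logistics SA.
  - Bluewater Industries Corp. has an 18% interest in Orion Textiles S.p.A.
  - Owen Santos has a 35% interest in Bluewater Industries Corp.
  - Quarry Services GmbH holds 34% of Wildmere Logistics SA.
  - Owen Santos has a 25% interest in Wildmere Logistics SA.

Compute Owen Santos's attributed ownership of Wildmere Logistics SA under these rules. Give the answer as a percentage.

By sibling attribution (R2), Owen Santos is treated as also owning Rosa Santos's interest in Halcyon Media Ltd, giving 68% + 32% = 100%.
Chain via Halcyon Media Ltd → Quarry Services GmbH (R1): 100% × 92% × 34% = 31.28% of Wildmere Logistics SA.
Chain via Bluewater Industries Corp. → Orion Textiles S.p.A. (R1): 35% × 18% × 27% = 1.701% of Wildmere Logistics SA.
Direct interest in Wildmere Logistics SA: 25%.
Aggregating (R3): 31.28% + 1.701% + 25% = 57.981%.

57.981%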